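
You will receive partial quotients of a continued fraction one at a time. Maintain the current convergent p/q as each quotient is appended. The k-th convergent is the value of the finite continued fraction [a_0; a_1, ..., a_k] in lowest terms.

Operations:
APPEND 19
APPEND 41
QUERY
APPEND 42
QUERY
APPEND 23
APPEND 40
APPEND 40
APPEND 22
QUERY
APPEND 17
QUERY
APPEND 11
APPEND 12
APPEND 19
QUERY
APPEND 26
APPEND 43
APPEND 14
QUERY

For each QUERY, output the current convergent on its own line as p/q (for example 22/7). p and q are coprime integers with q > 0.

780/41
32779/1723
26641003913/1400361503
454106647578/23869726141
1158623461449041/60902047730045
18217731030391773862/957599394162483907

APPEND 19: p_0 = 19·1 + 0 = 19, q_0 = 19·0 + 1 = 1 → 19/1
APPEND 41: p_1 = 41·19 + 1 = 780, q_1 = 41·1 + 0 = 41 → 780/41
APPEND 42: p_2 = 42·780 + 19 = 32779, q_2 = 42·41 + 1 = 1723 → 32779/1723
APPEND 23: p_3 = 23·32779 + 780 = 754697, q_3 = 23·1723 + 41 = 39670 → 754697/39670
APPEND 40: p_4 = 40·754697 + 32779 = 30220659, q_4 = 40·39670 + 1723 = 1588523 → 30220659/1588523
APPEND 40: p_5 = 40·30220659 + 754697 = 1209581057, q_5 = 40·1588523 + 39670 = 63580590 → 1209581057/63580590
APPEND 22: p_6 = 22·1209581057 + 30220659 = 26641003913, q_6 = 22·63580590 + 1588523 = 1400361503 → 26641003913/1400361503
APPEND 17: p_7 = 17·26641003913 + 1209581057 = 454106647578, q_7 = 17·1400361503 + 63580590 = 23869726141 → 454106647578/23869726141
APPEND 11: p_8 = 11·454106647578 + 26641003913 = 5021814127271, q_8 = 11·23869726141 + 1400361503 = 263967349054 → 5021814127271/263967349054
APPEND 12: p_9 = 12·5021814127271 + 454106647578 = 60715876174830, q_9 = 12·263967349054 + 23869726141 = 3191477914789 → 60715876174830/3191477914789
APPEND 19: p_10 = 19·60715876174830 + 5021814127271 = 1158623461449041, q_10 = 19·3191477914789 + 263967349054 = 60902047730045 → 1158623461449041/60902047730045
APPEND 26: p_11 = 26·1158623461449041 + 60715876174830 = 30184925873849896, q_11 = 26·60902047730045 + 3191477914789 = 1586644718895959 → 30184925873849896/1586644718895959
APPEND 43: p_12 = 43·30184925873849896 + 1158623461449041 = 1299110436036994569, q_12 = 43·1586644718895959 + 60902047730045 = 68286624960256282 → 1299110436036994569/68286624960256282
APPEND 14: p_13 = 14·1299110436036994569 + 30184925873849896 = 18217731030391773862, q_13 = 14·68286624960256282 + 1586644718895959 = 957599394162483907 → 18217731030391773862/957599394162483907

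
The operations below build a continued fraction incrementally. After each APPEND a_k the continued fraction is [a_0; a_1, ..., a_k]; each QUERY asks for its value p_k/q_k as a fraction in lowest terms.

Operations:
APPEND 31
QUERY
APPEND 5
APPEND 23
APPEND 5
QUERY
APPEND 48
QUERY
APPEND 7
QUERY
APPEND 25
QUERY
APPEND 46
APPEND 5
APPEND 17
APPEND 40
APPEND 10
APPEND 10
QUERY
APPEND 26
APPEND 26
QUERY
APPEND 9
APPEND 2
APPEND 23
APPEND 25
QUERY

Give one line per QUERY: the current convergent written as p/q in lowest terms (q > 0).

31/1
18251/585
879667/28196
6175920/197957
155277667/4977121
2504295567537927/80270281620086
1701854959631509885/54549622120070492
19084946341493691405356/611730515117292560835

APPEND 31: p_0 = 31·1 + 0 = 31, q_0 = 31·0 + 1 = 1 → 31/1
APPEND 5: p_1 = 5·31 + 1 = 156, q_1 = 5·1 + 0 = 5 → 156/5
APPEND 23: p_2 = 23·156 + 31 = 3619, q_2 = 23·5 + 1 = 116 → 3619/116
APPEND 5: p_3 = 5·3619 + 156 = 18251, q_3 = 5·116 + 5 = 585 → 18251/585
APPEND 48: p_4 = 48·18251 + 3619 = 879667, q_4 = 48·585 + 116 = 28196 → 879667/28196
APPEND 7: p_5 = 7·879667 + 18251 = 6175920, q_5 = 7·28196 + 585 = 197957 → 6175920/197957
APPEND 25: p_6 = 25·6175920 + 879667 = 155277667, q_6 = 25·197957 + 28196 = 4977121 → 155277667/4977121
APPEND 46: p_7 = 46·155277667 + 6175920 = 7148948602, q_7 = 46·4977121 + 197957 = 229145523 → 7148948602/229145523
APPEND 5: p_8 = 5·7148948602 + 155277667 = 35900020677, q_8 = 5·229145523 + 4977121 = 1150704736 → 35900020677/1150704736
APPEND 17: p_9 = 17·35900020677 + 7148948602 = 617449300111, q_9 = 17·1150704736 + 229145523 = 19791126035 → 617449300111/19791126035
APPEND 40: p_10 = 40·617449300111 + 35900020677 = 24733872025117, q_10 = 40·19791126035 + 1150704736 = 792795746136 → 24733872025117/792795746136
APPEND 10: p_11 = 10·24733872025117 + 617449300111 = 247956169551281, q_11 = 10·792795746136 + 19791126035 = 7947748587395 → 247956169551281/7947748587395
APPEND 10: p_12 = 10·247956169551281 + 24733872025117 = 2504295567537927, q_12 = 10·7947748587395 + 792795746136 = 80270281620086 → 2504295567537927/80270281620086
APPEND 26: p_13 = 26·2504295567537927 + 247956169551281 = 65359640925537383, q_13 = 26·80270281620086 + 7947748587395 = 2094975070709631 → 65359640925537383/2094975070709631
APPEND 26: p_14 = 26·65359640925537383 + 2504295567537927 = 1701854959631509885, q_14 = 26·2094975070709631 + 80270281620086 = 54549622120070492 → 1701854959631509885/54549622120070492
APPEND 9: p_15 = 9·1701854959631509885 + 65359640925537383 = 15382054277609126348, q_15 = 9·54549622120070492 + 2094975070709631 = 493041574151344059 → 15382054277609126348/493041574151344059
APPEND 2: p_16 = 2·15382054277609126348 + 1701854959631509885 = 32465963514849762581, q_16 = 2·493041574151344059 + 54549622120070492 = 1040632770422758610 → 32465963514849762581/1040632770422758610
APPEND 23: p_17 = 23·32465963514849762581 + 15382054277609126348 = 762099215119153665711, q_17 = 23·1040632770422758610 + 493041574151344059 = 24427595293874792089 → 762099215119153665711/24427595293874792089
APPEND 25: p_18 = 25·762099215119153665711 + 32465963514849762581 = 19084946341493691405356, q_18 = 25·24427595293874792089 + 1040632770422758610 = 611730515117292560835 → 19084946341493691405356/611730515117292560835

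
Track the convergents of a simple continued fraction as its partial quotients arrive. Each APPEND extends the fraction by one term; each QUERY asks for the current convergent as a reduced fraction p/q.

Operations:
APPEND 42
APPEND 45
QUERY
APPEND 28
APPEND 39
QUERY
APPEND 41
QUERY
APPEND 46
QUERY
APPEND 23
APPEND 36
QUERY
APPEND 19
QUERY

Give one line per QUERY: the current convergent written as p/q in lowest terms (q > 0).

1891/45
2068501/49224
84861531/2019445
3905698927/92943694
3240879425599/77123022346
61666625023233/1467477148981

APPEND 42: p_0 = 42·1 + 0 = 42, q_0 = 42·0 + 1 = 1 → 42/1
APPEND 45: p_1 = 45·42 + 1 = 1891, q_1 = 45·1 + 0 = 45 → 1891/45
APPEND 28: p_2 = 28·1891 + 42 = 52990, q_2 = 28·45 + 1 = 1261 → 52990/1261
APPEND 39: p_3 = 39·52990 + 1891 = 2068501, q_3 = 39·1261 + 45 = 49224 → 2068501/49224
APPEND 41: p_4 = 41·2068501 + 52990 = 84861531, q_4 = 41·49224 + 1261 = 2019445 → 84861531/2019445
APPEND 46: p_5 = 46·84861531 + 2068501 = 3905698927, q_5 = 46·2019445 + 49224 = 92943694 → 3905698927/92943694
APPEND 23: p_6 = 23·3905698927 + 84861531 = 89915936852, q_6 = 23·92943694 + 2019445 = 2139724407 → 89915936852/2139724407
APPEND 36: p_7 = 36·89915936852 + 3905698927 = 3240879425599, q_7 = 36·2139724407 + 92943694 = 77123022346 → 3240879425599/77123022346
APPEND 19: p_8 = 19·3240879425599 + 89915936852 = 61666625023233, q_8 = 19·77123022346 + 2139724407 = 1467477148981 → 61666625023233/1467477148981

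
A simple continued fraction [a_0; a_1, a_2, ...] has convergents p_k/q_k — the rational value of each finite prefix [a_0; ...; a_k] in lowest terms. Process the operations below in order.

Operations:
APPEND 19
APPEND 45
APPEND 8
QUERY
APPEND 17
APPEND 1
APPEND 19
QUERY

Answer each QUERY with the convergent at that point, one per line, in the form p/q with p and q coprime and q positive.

6867/361
2482373/130499

APPEND 19: p_0 = 19·1 + 0 = 19, q_0 = 19·0 + 1 = 1 → 19/1
APPEND 45: p_1 = 45·19 + 1 = 856, q_1 = 45·1 + 0 = 45 → 856/45
APPEND 8: p_2 = 8·856 + 19 = 6867, q_2 = 8·45 + 1 = 361 → 6867/361
APPEND 17: p_3 = 17·6867 + 856 = 117595, q_3 = 17·361 + 45 = 6182 → 117595/6182
APPEND 1: p_4 = 1·117595 + 6867 = 124462, q_4 = 1·6182 + 361 = 6543 → 124462/6543
APPEND 19: p_5 = 19·124462 + 117595 = 2482373, q_5 = 19·6543 + 6182 = 130499 → 2482373/130499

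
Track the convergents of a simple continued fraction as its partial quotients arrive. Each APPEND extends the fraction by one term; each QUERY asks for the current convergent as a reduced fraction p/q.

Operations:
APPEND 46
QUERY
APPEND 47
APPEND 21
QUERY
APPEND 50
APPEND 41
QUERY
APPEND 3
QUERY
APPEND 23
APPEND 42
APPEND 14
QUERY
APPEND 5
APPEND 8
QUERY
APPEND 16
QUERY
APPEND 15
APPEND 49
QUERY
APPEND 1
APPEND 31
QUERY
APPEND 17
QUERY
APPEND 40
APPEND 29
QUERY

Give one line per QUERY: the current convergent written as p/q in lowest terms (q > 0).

APPEND 46: p_0 = 46·1 + 0 = 46, q_0 = 46·0 + 1 = 1 → 46/1
APPEND 47: p_1 = 47·46 + 1 = 2163, q_1 = 47·1 + 0 = 47 → 2163/47
APPEND 21: p_2 = 21·2163 + 46 = 45469, q_2 = 21·47 + 1 = 988 → 45469/988
APPEND 50: p_3 = 50·45469 + 2163 = 2275613, q_3 = 50·988 + 47 = 49447 → 2275613/49447
APPEND 41: p_4 = 41·2275613 + 45469 = 93345602, q_4 = 41·49447 + 988 = 2028315 → 93345602/2028315
APPEND 3: p_5 = 3·93345602 + 2275613 = 282312419, q_5 = 3·2028315 + 49447 = 6134392 → 282312419/6134392
APPEND 23: p_6 = 23·282312419 + 93345602 = 6586531239, q_6 = 23·6134392 + 2028315 = 143119331 → 6586531239/143119331
APPEND 42: p_7 = 42·6586531239 + 282312419 = 276916624457, q_7 = 42·143119331 + 6134392 = 6017146294 → 276916624457/6017146294
APPEND 14: p_8 = 14·276916624457 + 6586531239 = 3883419273637, q_8 = 14·6017146294 + 143119331 = 84383167447 → 3883419273637/84383167447
APPEND 5: p_9 = 5·3883419273637 + 276916624457 = 19694012992642, q_9 = 5·84383167447 + 6017146294 = 427932983529 → 19694012992642/427932983529
APPEND 8: p_10 = 8·19694012992642 + 3883419273637 = 161435523214773, q_10 = 8·427932983529 + 84383167447 = 3507847035679 → 161435523214773/3507847035679
APPEND 16: p_11 = 16·161435523214773 + 19694012992642 = 2602662384429010, q_11 = 16·3507847035679 + 427932983529 = 56553485554393 → 2602662384429010/56553485554393
APPEND 15: p_12 = 15·2602662384429010 + 161435523214773 = 39201371289649923, q_12 = 15·56553485554393 + 3507847035679 = 851810130351574 → 39201371289649923/851810130351574
APPEND 49: p_13 = 49·39201371289649923 + 2602662384429010 = 1923469855577275237, q_13 = 49·851810130351574 + 56553485554393 = 41795249872781519 → 1923469855577275237/41795249872781519
APPEND 1: p_14 = 1·1923469855577275237 + 39201371289649923 = 1962671226866925160, q_14 = 1·41795249872781519 + 851810130351574 = 42647060003133093 → 1962671226866925160/42647060003133093
APPEND 31: p_15 = 31·1962671226866925160 + 1923469855577275237 = 62766277888451955197, q_15 = 31·42647060003133093 + 41795249872781519 = 1363854109969907402 → 62766277888451955197/1363854109969907402
APPEND 17: p_16 = 17·62766277888451955197 + 1962671226866925160 = 1068989395330550163509, q_16 = 17·1363854109969907402 + 42647060003133093 = 23228166929491558927 → 1068989395330550163509/23228166929491558927
APPEND 40: p_17 = 40·1068989395330550163509 + 62766277888451955197 = 42822342091110458495557, q_17 = 40·23228166929491558927 + 1363854109969907402 = 930490531289632264482 → 42822342091110458495557/930490531289632264482
APPEND 29: p_18 = 29·42822342091110458495557 + 1068989395330550163509 = 1242916910037533846534662, q_18 = 29·930490531289632264482 + 23228166929491558927 = 27007453574328827228905 → 1242916910037533846534662/27007453574328827228905

46/1
45469/988
93345602/2028315
282312419/6134392
3883419273637/84383167447
161435523214773/3507847035679
2602662384429010/56553485554393
1923469855577275237/41795249872781519
62766277888451955197/1363854109969907402
1068989395330550163509/23228166929491558927
1242916910037533846534662/27007453574328827228905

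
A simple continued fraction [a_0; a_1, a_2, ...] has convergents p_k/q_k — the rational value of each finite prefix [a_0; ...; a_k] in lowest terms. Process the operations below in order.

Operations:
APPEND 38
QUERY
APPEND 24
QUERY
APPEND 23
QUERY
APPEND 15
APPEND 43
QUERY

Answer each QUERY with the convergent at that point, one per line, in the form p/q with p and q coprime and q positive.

38/1
913/24
21037/553
13629161/358270

APPEND 38: p_0 = 38·1 + 0 = 38, q_0 = 38·0 + 1 = 1 → 38/1
APPEND 24: p_1 = 24·38 + 1 = 913, q_1 = 24·1 + 0 = 24 → 913/24
APPEND 23: p_2 = 23·913 + 38 = 21037, q_2 = 23·24 + 1 = 553 → 21037/553
APPEND 15: p_3 = 15·21037 + 913 = 316468, q_3 = 15·553 + 24 = 8319 → 316468/8319
APPEND 43: p_4 = 43·316468 + 21037 = 13629161, q_4 = 43·8319 + 553 = 358270 → 13629161/358270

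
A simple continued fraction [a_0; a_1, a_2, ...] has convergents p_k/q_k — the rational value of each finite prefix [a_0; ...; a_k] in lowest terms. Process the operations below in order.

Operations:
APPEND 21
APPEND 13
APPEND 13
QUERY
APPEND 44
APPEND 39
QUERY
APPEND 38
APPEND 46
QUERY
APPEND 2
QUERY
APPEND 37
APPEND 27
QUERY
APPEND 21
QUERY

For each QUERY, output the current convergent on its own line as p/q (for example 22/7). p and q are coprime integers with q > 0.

APPEND 21: p_0 = 21·1 + 0 = 21, q_0 = 21·0 + 1 = 1 → 21/1
APPEND 13: p_1 = 13·21 + 1 = 274, q_1 = 13·1 + 0 = 13 → 274/13
APPEND 13: p_2 = 13·274 + 21 = 3583, q_2 = 13·13 + 1 = 170 → 3583/170
APPEND 44: p_3 = 44·3583 + 274 = 157926, q_3 = 44·170 + 13 = 7493 → 157926/7493
APPEND 39: p_4 = 39·157926 + 3583 = 6162697, q_4 = 39·7493 + 170 = 292397 → 6162697/292397
APPEND 38: p_5 = 38·6162697 + 157926 = 234340412, q_5 = 38·292397 + 7493 = 11118579 → 234340412/11118579
APPEND 46: p_6 = 46·234340412 + 6162697 = 10785821649, q_6 = 46·11118579 + 292397 = 511747031 → 10785821649/511747031
APPEND 2: p_7 = 2·10785821649 + 234340412 = 21805983710, q_7 = 2·511747031 + 11118579 = 1034612641 → 21805983710/1034612641
APPEND 37: p_8 = 37·21805983710 + 10785821649 = 817607218919, q_8 = 37·1034612641 + 511747031 = 38792414748 → 817607218919/38792414748
APPEND 27: p_9 = 27·817607218919 + 21805983710 = 22097200894523, q_9 = 27·38792414748 + 1034612641 = 1048429810837 → 22097200894523/1048429810837
APPEND 21: p_10 = 21·22097200894523 + 817607218919 = 464858826003902, q_10 = 21·1048429810837 + 38792414748 = 22055818442325 → 464858826003902/22055818442325

3583/170
6162697/292397
10785821649/511747031
21805983710/1034612641
22097200894523/1048429810837
464858826003902/22055818442325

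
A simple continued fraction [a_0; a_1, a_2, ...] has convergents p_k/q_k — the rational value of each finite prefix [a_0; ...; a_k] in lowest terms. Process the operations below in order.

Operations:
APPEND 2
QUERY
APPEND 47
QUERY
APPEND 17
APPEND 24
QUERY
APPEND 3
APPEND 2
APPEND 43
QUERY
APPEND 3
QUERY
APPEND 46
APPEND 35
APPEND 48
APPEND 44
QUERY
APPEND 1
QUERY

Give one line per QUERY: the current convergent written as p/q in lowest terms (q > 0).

APPEND 2: p_0 = 2·1 + 0 = 2, q_0 = 2·0 + 1 = 1 → 2/1
APPEND 47: p_1 = 47·2 + 1 = 95, q_1 = 47·1 + 0 = 47 → 95/47
APPEND 17: p_2 = 17·95 + 2 = 1617, q_2 = 17·47 + 1 = 800 → 1617/800
APPEND 24: p_3 = 24·1617 + 95 = 38903, q_3 = 24·800 + 47 = 19247 → 38903/19247
APPEND 3: p_4 = 3·38903 + 1617 = 118326, q_4 = 3·19247 + 800 = 58541 → 118326/58541
APPEND 2: p_5 = 2·118326 + 38903 = 275555, q_5 = 2·58541 + 19247 = 136329 → 275555/136329
APPEND 43: p_6 = 43·275555 + 118326 = 11967191, q_6 = 43·136329 + 58541 = 5920688 → 11967191/5920688
APPEND 3: p_7 = 3·11967191 + 275555 = 36177128, q_7 = 3·5920688 + 136329 = 17898393 → 36177128/17898393
APPEND 46: p_8 = 46·36177128 + 11967191 = 1676115079, q_8 = 46·17898393 + 5920688 = 829246766 → 1676115079/829246766
APPEND 35: p_9 = 35·1676115079 + 36177128 = 58700204893, q_9 = 35·829246766 + 17898393 = 29041535203 → 58700204893/29041535203
APPEND 48: p_10 = 48·58700204893 + 1676115079 = 2819285949943, q_10 = 48·29041535203 + 829246766 = 1394822936510 → 2819285949943/1394822936510
APPEND 44: p_11 = 44·2819285949943 + 58700204893 = 124107282002385, q_11 = 44·1394822936510 + 29041535203 = 61401250741643 → 124107282002385/61401250741643
APPEND 1: p_12 = 1·124107282002385 + 2819285949943 = 126926567952328, q_12 = 1·61401250741643 + 1394822936510 = 62796073678153 → 126926567952328/62796073678153

2/1
95/47
38903/19247
11967191/5920688
36177128/17898393
124107282002385/61401250741643
126926567952328/62796073678153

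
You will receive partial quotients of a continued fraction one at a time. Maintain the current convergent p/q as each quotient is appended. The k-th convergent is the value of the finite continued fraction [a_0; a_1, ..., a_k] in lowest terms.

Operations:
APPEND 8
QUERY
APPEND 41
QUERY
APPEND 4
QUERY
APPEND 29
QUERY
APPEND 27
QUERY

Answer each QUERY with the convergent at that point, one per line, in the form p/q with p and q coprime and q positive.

8/1
329/41
1324/165
38725/4826
1046899/130467

APPEND 8: p_0 = 8·1 + 0 = 8, q_0 = 8·0 + 1 = 1 → 8/1
APPEND 41: p_1 = 41·8 + 1 = 329, q_1 = 41·1 + 0 = 41 → 329/41
APPEND 4: p_2 = 4·329 + 8 = 1324, q_2 = 4·41 + 1 = 165 → 1324/165
APPEND 29: p_3 = 29·1324 + 329 = 38725, q_3 = 29·165 + 41 = 4826 → 38725/4826
APPEND 27: p_4 = 27·38725 + 1324 = 1046899, q_4 = 27·4826 + 165 = 130467 → 1046899/130467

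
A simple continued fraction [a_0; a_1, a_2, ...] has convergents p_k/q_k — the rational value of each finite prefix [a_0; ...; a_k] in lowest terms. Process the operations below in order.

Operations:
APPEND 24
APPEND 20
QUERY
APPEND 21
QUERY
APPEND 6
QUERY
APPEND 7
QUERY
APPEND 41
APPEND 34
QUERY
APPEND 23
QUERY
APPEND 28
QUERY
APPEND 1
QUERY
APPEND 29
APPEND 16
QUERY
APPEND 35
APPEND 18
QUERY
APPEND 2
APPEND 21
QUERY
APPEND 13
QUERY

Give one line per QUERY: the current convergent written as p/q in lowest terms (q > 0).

481/20
10125/421
61231/2546
438742/18243
614126944/25535549
14142969365/588068136
396617269164/16491443357
410760238529/17079511493
197349387222609/8205835937957
124749019292823369/5187094827830639
5509518111147939087/229087114753925606
71880153020725832689/2988794397511799305

APPEND 24: p_0 = 24·1 + 0 = 24, q_0 = 24·0 + 1 = 1 → 24/1
APPEND 20: p_1 = 20·24 + 1 = 481, q_1 = 20·1 + 0 = 20 → 481/20
APPEND 21: p_2 = 21·481 + 24 = 10125, q_2 = 21·20 + 1 = 421 → 10125/421
APPEND 6: p_3 = 6·10125 + 481 = 61231, q_3 = 6·421 + 20 = 2546 → 61231/2546
APPEND 7: p_4 = 7·61231 + 10125 = 438742, q_4 = 7·2546 + 421 = 18243 → 438742/18243
APPEND 41: p_5 = 41·438742 + 61231 = 18049653, q_5 = 41·18243 + 2546 = 750509 → 18049653/750509
APPEND 34: p_6 = 34·18049653 + 438742 = 614126944, q_6 = 34·750509 + 18243 = 25535549 → 614126944/25535549
APPEND 23: p_7 = 23·614126944 + 18049653 = 14142969365, q_7 = 23·25535549 + 750509 = 588068136 → 14142969365/588068136
APPEND 28: p_8 = 28·14142969365 + 614126944 = 396617269164, q_8 = 28·588068136 + 25535549 = 16491443357 → 396617269164/16491443357
APPEND 1: p_9 = 1·396617269164 + 14142969365 = 410760238529, q_9 = 1·16491443357 + 588068136 = 17079511493 → 410760238529/17079511493
APPEND 29: p_10 = 29·410760238529 + 396617269164 = 12308664186505, q_10 = 29·17079511493 + 16491443357 = 511797276654 → 12308664186505/511797276654
APPEND 16: p_11 = 16·12308664186505 + 410760238529 = 197349387222609, q_11 = 16·511797276654 + 17079511493 = 8205835937957 → 197349387222609/8205835937957
APPEND 35: p_12 = 35·197349387222609 + 12308664186505 = 6919537216977820, q_12 = 35·8205835937957 + 511797276654 = 287716055105149 → 6919537216977820/287716055105149
APPEND 18: p_13 = 18·6919537216977820 + 197349387222609 = 124749019292823369, q_13 = 18·287716055105149 + 8205835937957 = 5187094827830639 → 124749019292823369/5187094827830639
APPEND 2: p_14 = 2·124749019292823369 + 6919537216977820 = 256417575802624558, q_14 = 2·5187094827830639 + 287716055105149 = 10661905710766427 → 256417575802624558/10661905710766427
APPEND 21: p_15 = 21·256417575802624558 + 124749019292823369 = 5509518111147939087, q_15 = 21·10661905710766427 + 5187094827830639 = 229087114753925606 → 5509518111147939087/229087114753925606
APPEND 13: p_16 = 13·5509518111147939087 + 256417575802624558 = 71880153020725832689, q_16 = 13·229087114753925606 + 10661905710766427 = 2988794397511799305 → 71880153020725832689/2988794397511799305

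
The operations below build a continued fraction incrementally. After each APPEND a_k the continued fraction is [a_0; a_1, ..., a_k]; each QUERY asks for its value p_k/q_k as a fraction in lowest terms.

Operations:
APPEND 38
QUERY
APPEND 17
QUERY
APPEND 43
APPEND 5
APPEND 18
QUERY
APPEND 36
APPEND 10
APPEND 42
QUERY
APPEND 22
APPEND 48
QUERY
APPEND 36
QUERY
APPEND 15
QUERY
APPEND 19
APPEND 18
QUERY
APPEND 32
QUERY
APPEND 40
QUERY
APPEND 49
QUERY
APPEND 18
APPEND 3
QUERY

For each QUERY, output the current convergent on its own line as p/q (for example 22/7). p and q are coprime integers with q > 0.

APPEND 38: p_0 = 38·1 + 0 = 38, q_0 = 38·0 + 1 = 1 → 38/1
APPEND 17: p_1 = 17·38 + 1 = 647, q_1 = 17·1 + 0 = 17 → 647/17
APPEND 43: p_2 = 43·647 + 38 = 27859, q_2 = 43·17 + 1 = 732 → 27859/732
APPEND 5: p_3 = 5·27859 + 647 = 139942, q_3 = 5·732 + 17 = 3677 → 139942/3677
APPEND 18: p_4 = 18·139942 + 27859 = 2546815, q_4 = 18·3677 + 732 = 66918 → 2546815/66918
APPEND 36: p_5 = 36·2546815 + 139942 = 91825282, q_5 = 36·66918 + 3677 = 2412725 → 91825282/2412725
APPEND 10: p_6 = 10·91825282 + 2546815 = 920799635, q_6 = 10·2412725 + 66918 = 24194168 → 920799635/24194168
APPEND 42: p_7 = 42·920799635 + 91825282 = 38765409952, q_7 = 42·24194168 + 2412725 = 1018567781 → 38765409952/1018567781
APPEND 22: p_8 = 22·38765409952 + 920799635 = 853759818579, q_8 = 22·1018567781 + 24194168 = 22432685350 → 853759818579/22432685350
APPEND 48: p_9 = 48·853759818579 + 38765409952 = 41019236701744, q_9 = 48·22432685350 + 1018567781 = 1077787464581 → 41019236701744/1077787464581
APPEND 36: p_10 = 36·41019236701744 + 853759818579 = 1477546281081363, q_10 = 36·1077787464581 + 22432685350 = 38822781410266 → 1477546281081363/38822781410266
APPEND 15: p_11 = 15·1477546281081363 + 41019236701744 = 22204213452922189, q_11 = 15·38822781410266 + 1077787464581 = 583419508618571 → 22204213452922189/583419508618571
APPEND 19: p_12 = 19·22204213452922189 + 1477546281081363 = 423357601886602954, q_12 = 19·583419508618571 + 38822781410266 = 11123793445163115 → 423357601886602954/11123793445163115
APPEND 18: p_13 = 18·423357601886602954 + 22204213452922189 = 7642641047411775361, q_13 = 18·11123793445163115 + 583419508618571 = 200811701521554641 → 7642641047411775361/200811701521554641
APPEND 32: p_14 = 32·7642641047411775361 + 423357601886602954 = 244987871119063414506, q_14 = 32·200811701521554641 + 11123793445163115 = 6437098242134911627 → 244987871119063414506/6437098242134911627
APPEND 40: p_15 = 40·244987871119063414506 + 7642641047411775361 = 9807157485809948355601, q_15 = 40·6437098242134911627 + 200811701521554641 = 257684741386918019721 → 9807157485809948355601/257684741386918019721
APPEND 49: p_16 = 49·9807157485809948355601 + 244987871119063414506 = 480795704675806532838955, q_16 = 49·257684741386918019721 + 6437098242134911627 = 12632989426201117877956 → 480795704675806532838955/12632989426201117877956
APPEND 18: p_17 = 18·480795704675806532838955 + 9807157485809948355601 = 8664129841650327539456791, q_17 = 18·12632989426201117877956 + 257684741386918019721 = 227651494413007039822929 → 8664129841650327539456791/227651494413007039822929
APPEND 3: p_18 = 3·8664129841650327539456791 + 480795704675806532838955 = 26473185229626789151209328, q_18 = 3·227651494413007039822929 + 12632989426201117877956 = 695587472665222237346743 → 26473185229626789151209328/695587472665222237346743

38/1
647/17
2546815/66918
38765409952/1018567781
41019236701744/1077787464581
1477546281081363/38822781410266
22204213452922189/583419508618571
7642641047411775361/200811701521554641
244987871119063414506/6437098242134911627
9807157485809948355601/257684741386918019721
480795704675806532838955/12632989426201117877956
26473185229626789151209328/695587472665222237346743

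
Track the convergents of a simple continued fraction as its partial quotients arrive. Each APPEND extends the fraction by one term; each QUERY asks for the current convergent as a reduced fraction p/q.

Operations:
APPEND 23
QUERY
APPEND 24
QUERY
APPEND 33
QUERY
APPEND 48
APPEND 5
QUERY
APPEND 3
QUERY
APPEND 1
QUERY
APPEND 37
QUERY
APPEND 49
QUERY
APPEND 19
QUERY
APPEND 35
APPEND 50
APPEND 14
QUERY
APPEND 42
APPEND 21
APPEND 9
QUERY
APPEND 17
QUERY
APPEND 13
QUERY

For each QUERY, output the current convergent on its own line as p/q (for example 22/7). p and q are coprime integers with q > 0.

23/1
553/24
18272/793
4406317/191233
14096560/611787
18502877/803020
698703009/30323527
34254950318/1486655843
651542759051/28276784544
16018735912115917/695208929516599
128190768384430759103/5563445664588561271
2193411600192212157683/95193487109401801098
28642541570883188808982/1243078778086811975545

APPEND 23: p_0 = 23·1 + 0 = 23, q_0 = 23·0 + 1 = 1 → 23/1
APPEND 24: p_1 = 24·23 + 1 = 553, q_1 = 24·1 + 0 = 24 → 553/24
APPEND 33: p_2 = 33·553 + 23 = 18272, q_2 = 33·24 + 1 = 793 → 18272/793
APPEND 48: p_3 = 48·18272 + 553 = 877609, q_3 = 48·793 + 24 = 38088 → 877609/38088
APPEND 5: p_4 = 5·877609 + 18272 = 4406317, q_4 = 5·38088 + 793 = 191233 → 4406317/191233
APPEND 3: p_5 = 3·4406317 + 877609 = 14096560, q_5 = 3·191233 + 38088 = 611787 → 14096560/611787
APPEND 1: p_6 = 1·14096560 + 4406317 = 18502877, q_6 = 1·611787 + 191233 = 803020 → 18502877/803020
APPEND 37: p_7 = 37·18502877 + 14096560 = 698703009, q_7 = 37·803020 + 611787 = 30323527 → 698703009/30323527
APPEND 49: p_8 = 49·698703009 + 18502877 = 34254950318, q_8 = 49·30323527 + 803020 = 1486655843 → 34254950318/1486655843
APPEND 19: p_9 = 19·34254950318 + 698703009 = 651542759051, q_9 = 19·1486655843 + 30323527 = 28276784544 → 651542759051/28276784544
APPEND 35: p_10 = 35·651542759051 + 34254950318 = 22838251517103, q_10 = 35·28276784544 + 1486655843 = 991174114883 → 22838251517103/991174114883
APPEND 50: p_11 = 50·22838251517103 + 651542759051 = 1142564118614201, q_11 = 50·991174114883 + 28276784544 = 49586982528694 → 1142564118614201/49586982528694
APPEND 14: p_12 = 14·1142564118614201 + 22838251517103 = 16018735912115917, q_12 = 14·49586982528694 + 991174114883 = 695208929516599 → 16018735912115917/695208929516599
APPEND 42: p_13 = 42·16018735912115917 + 1142564118614201 = 673929472427482715, q_13 = 42·695208929516599 + 49586982528694 = 29248362022225852 → 673929472427482715/29248362022225852
APPEND 21: p_14 = 21·673929472427482715 + 16018735912115917 = 14168537656889252932, q_14 = 21·29248362022225852 + 695208929516599 = 614910811396259491 → 14168537656889252932/614910811396259491
APPEND 9: p_15 = 9·14168537656889252932 + 673929472427482715 = 128190768384430759103, q_15 = 9·614910811396259491 + 29248362022225852 = 5563445664588561271 → 128190768384430759103/5563445664588561271
APPEND 17: p_16 = 17·128190768384430759103 + 14168537656889252932 = 2193411600192212157683, q_16 = 17·5563445664588561271 + 614910811396259491 = 95193487109401801098 → 2193411600192212157683/95193487109401801098
APPEND 13: p_17 = 13·2193411600192212157683 + 128190768384430759103 = 28642541570883188808982, q_17 = 13·95193487109401801098 + 5563445664588561271 = 1243078778086811975545 → 28642541570883188808982/1243078778086811975545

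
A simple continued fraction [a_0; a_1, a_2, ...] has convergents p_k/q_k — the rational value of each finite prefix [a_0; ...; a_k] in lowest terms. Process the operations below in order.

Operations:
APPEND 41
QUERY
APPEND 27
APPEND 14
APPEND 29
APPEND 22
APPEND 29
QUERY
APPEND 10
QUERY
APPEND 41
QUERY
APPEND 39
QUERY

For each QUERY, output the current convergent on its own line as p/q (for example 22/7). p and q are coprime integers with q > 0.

APPEND 41: p_0 = 41·1 + 0 = 41, q_0 = 41·0 + 1 = 1 → 41/1
APPEND 27: p_1 = 27·41 + 1 = 1108, q_1 = 27·1 + 0 = 27 → 1108/27
APPEND 14: p_2 = 14·1108 + 41 = 15553, q_2 = 14·27 + 1 = 379 → 15553/379
APPEND 29: p_3 = 29·15553 + 1108 = 452145, q_3 = 29·379 + 27 = 11018 → 452145/11018
APPEND 22: p_4 = 22·452145 + 15553 = 9962743, q_4 = 22·11018 + 379 = 242775 → 9962743/242775
APPEND 29: p_5 = 29·9962743 + 452145 = 289371692, q_5 = 29·242775 + 11018 = 7051493 → 289371692/7051493
APPEND 10: p_6 = 10·289371692 + 9962743 = 2903679663, q_6 = 10·7051493 + 242775 = 70757705 → 2903679663/70757705
APPEND 41: p_7 = 41·2903679663 + 289371692 = 119340237875, q_7 = 41·70757705 + 7051493 = 2908117398 → 119340237875/2908117398
APPEND 39: p_8 = 39·119340237875 + 2903679663 = 4657172956788, q_8 = 39·2908117398 + 70757705 = 113487336227 → 4657172956788/113487336227

41/1
289371692/7051493
2903679663/70757705
119340237875/2908117398
4657172956788/113487336227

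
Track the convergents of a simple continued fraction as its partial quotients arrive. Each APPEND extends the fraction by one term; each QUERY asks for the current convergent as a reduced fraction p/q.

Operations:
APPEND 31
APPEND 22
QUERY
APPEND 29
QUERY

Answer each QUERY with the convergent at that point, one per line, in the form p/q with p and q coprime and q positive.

APPEND 31: p_0 = 31·1 + 0 = 31, q_0 = 31·0 + 1 = 1 → 31/1
APPEND 22: p_1 = 22·31 + 1 = 683, q_1 = 22·1 + 0 = 22 → 683/22
APPEND 29: p_2 = 29·683 + 31 = 19838, q_2 = 29·22 + 1 = 639 → 19838/639

683/22
19838/639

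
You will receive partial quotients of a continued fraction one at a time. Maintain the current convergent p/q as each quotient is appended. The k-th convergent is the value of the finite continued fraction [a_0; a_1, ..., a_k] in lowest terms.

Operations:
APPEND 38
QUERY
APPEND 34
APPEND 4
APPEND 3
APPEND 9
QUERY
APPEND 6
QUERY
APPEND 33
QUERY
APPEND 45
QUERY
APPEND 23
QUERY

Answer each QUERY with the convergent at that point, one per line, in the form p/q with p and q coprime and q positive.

38/1
157517/4142
962025/25297
31904342/838943
1436657415/37777732
33075024887/869726779

APPEND 38: p_0 = 38·1 + 0 = 38, q_0 = 38·0 + 1 = 1 → 38/1
APPEND 34: p_1 = 34·38 + 1 = 1293, q_1 = 34·1 + 0 = 34 → 1293/34
APPEND 4: p_2 = 4·1293 + 38 = 5210, q_2 = 4·34 + 1 = 137 → 5210/137
APPEND 3: p_3 = 3·5210 + 1293 = 16923, q_3 = 3·137 + 34 = 445 → 16923/445
APPEND 9: p_4 = 9·16923 + 5210 = 157517, q_4 = 9·445 + 137 = 4142 → 157517/4142
APPEND 6: p_5 = 6·157517 + 16923 = 962025, q_5 = 6·4142 + 445 = 25297 → 962025/25297
APPEND 33: p_6 = 33·962025 + 157517 = 31904342, q_6 = 33·25297 + 4142 = 838943 → 31904342/838943
APPEND 45: p_7 = 45·31904342 + 962025 = 1436657415, q_7 = 45·838943 + 25297 = 37777732 → 1436657415/37777732
APPEND 23: p_8 = 23·1436657415 + 31904342 = 33075024887, q_8 = 23·37777732 + 838943 = 869726779 → 33075024887/869726779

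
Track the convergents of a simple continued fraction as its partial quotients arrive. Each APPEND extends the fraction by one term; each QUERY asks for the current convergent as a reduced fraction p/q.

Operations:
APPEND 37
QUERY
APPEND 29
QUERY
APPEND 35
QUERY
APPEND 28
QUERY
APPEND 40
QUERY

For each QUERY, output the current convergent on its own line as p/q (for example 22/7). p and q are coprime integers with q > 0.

APPEND 37: p_0 = 37·1 + 0 = 37, q_0 = 37·0 + 1 = 1 → 37/1
APPEND 29: p_1 = 29·37 + 1 = 1074, q_1 = 29·1 + 0 = 29 → 1074/29
APPEND 35: p_2 = 35·1074 + 37 = 37627, q_2 = 35·29 + 1 = 1016 → 37627/1016
APPEND 28: p_3 = 28·37627 + 1074 = 1054630, q_3 = 28·1016 + 29 = 28477 → 1054630/28477
APPEND 40: p_4 = 40·1054630 + 37627 = 42222827, q_4 = 40·28477 + 1016 = 1140096 → 42222827/1140096

37/1
1074/29
37627/1016
1054630/28477
42222827/1140096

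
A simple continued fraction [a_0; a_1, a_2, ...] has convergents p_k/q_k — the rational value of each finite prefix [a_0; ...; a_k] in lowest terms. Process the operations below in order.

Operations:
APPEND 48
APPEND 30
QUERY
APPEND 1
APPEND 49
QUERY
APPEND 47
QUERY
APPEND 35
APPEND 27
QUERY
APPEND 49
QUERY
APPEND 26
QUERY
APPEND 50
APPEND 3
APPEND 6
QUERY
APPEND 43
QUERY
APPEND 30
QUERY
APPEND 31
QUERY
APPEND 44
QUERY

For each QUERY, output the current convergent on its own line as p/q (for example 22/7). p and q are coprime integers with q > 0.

1441/30
74402/1549
3498383/72834
3311479172/68942787
162384997235/3380747302
4225321407282/87968372639
4042492580309057/84161998441622
174465691640780738/3632259299500141
5238013241803731197/109051940983445852
162552876187556447845/3384242429786321553
7157564565494287436377/149015718851581594184

APPEND 48: p_0 = 48·1 + 0 = 48, q_0 = 48·0 + 1 = 1 → 48/1
APPEND 30: p_1 = 30·48 + 1 = 1441, q_1 = 30·1 + 0 = 30 → 1441/30
APPEND 1: p_2 = 1·1441 + 48 = 1489, q_2 = 1·30 + 1 = 31 → 1489/31
APPEND 49: p_3 = 49·1489 + 1441 = 74402, q_3 = 49·31 + 30 = 1549 → 74402/1549
APPEND 47: p_4 = 47·74402 + 1489 = 3498383, q_4 = 47·1549 + 31 = 72834 → 3498383/72834
APPEND 35: p_5 = 35·3498383 + 74402 = 122517807, q_5 = 35·72834 + 1549 = 2550739 → 122517807/2550739
APPEND 27: p_6 = 27·122517807 + 3498383 = 3311479172, q_6 = 27·2550739 + 72834 = 68942787 → 3311479172/68942787
APPEND 49: p_7 = 49·3311479172 + 122517807 = 162384997235, q_7 = 49·68942787 + 2550739 = 3380747302 → 162384997235/3380747302
APPEND 26: p_8 = 26·162384997235 + 3311479172 = 4225321407282, q_8 = 26·3380747302 + 68942787 = 87968372639 → 4225321407282/87968372639
APPEND 50: p_9 = 50·4225321407282 + 162384997235 = 211428455361335, q_9 = 50·87968372639 + 3380747302 = 4401799379252 → 211428455361335/4401799379252
APPEND 3: p_10 = 3·211428455361335 + 4225321407282 = 638510687491287, q_10 = 3·4401799379252 + 87968372639 = 13293366510395 → 638510687491287/13293366510395
APPEND 6: p_11 = 6·638510687491287 + 211428455361335 = 4042492580309057, q_11 = 6·13293366510395 + 4401799379252 = 84161998441622 → 4042492580309057/84161998441622
APPEND 43: p_12 = 43·4042492580309057 + 638510687491287 = 174465691640780738, q_12 = 43·84161998441622 + 13293366510395 = 3632259299500141 → 174465691640780738/3632259299500141
APPEND 30: p_13 = 30·174465691640780738 + 4042492580309057 = 5238013241803731197, q_13 = 30·3632259299500141 + 84161998441622 = 109051940983445852 → 5238013241803731197/109051940983445852
APPEND 31: p_14 = 31·5238013241803731197 + 174465691640780738 = 162552876187556447845, q_14 = 31·109051940983445852 + 3632259299500141 = 3384242429786321553 → 162552876187556447845/3384242429786321553
APPEND 44: p_15 = 44·162552876187556447845 + 5238013241803731197 = 7157564565494287436377, q_15 = 44·3384242429786321553 + 109051940983445852 = 149015718851581594184 → 7157564565494287436377/149015718851581594184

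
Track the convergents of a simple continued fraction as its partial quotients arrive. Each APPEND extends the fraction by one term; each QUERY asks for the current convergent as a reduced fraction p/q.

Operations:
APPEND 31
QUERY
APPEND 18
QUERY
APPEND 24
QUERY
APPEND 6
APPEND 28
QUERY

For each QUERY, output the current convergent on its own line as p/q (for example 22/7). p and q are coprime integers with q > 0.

31/1
559/18
13447/433
2288195/73681

APPEND 31: p_0 = 31·1 + 0 = 31, q_0 = 31·0 + 1 = 1 → 31/1
APPEND 18: p_1 = 18·31 + 1 = 559, q_1 = 18·1 + 0 = 18 → 559/18
APPEND 24: p_2 = 24·559 + 31 = 13447, q_2 = 24·18 + 1 = 433 → 13447/433
APPEND 6: p_3 = 6·13447 + 559 = 81241, q_3 = 6·433 + 18 = 2616 → 81241/2616
APPEND 28: p_4 = 28·81241 + 13447 = 2288195, q_4 = 28·2616 + 433 = 73681 → 2288195/73681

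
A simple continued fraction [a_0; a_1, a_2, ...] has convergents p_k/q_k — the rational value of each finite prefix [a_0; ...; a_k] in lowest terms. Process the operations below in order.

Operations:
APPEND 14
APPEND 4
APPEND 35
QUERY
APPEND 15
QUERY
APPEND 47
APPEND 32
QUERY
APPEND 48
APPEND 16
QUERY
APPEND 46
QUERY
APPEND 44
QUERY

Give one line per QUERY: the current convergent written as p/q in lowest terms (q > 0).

2009/141
30192/2119
45503248/3193607
35014734240/2457479527
1612863351977/113197451112
71001002221228/4983145328455

APPEND 14: p_0 = 14·1 + 0 = 14, q_0 = 14·0 + 1 = 1 → 14/1
APPEND 4: p_1 = 4·14 + 1 = 57, q_1 = 4·1 + 0 = 4 → 57/4
APPEND 35: p_2 = 35·57 + 14 = 2009, q_2 = 35·4 + 1 = 141 → 2009/141
APPEND 15: p_3 = 15·2009 + 57 = 30192, q_3 = 15·141 + 4 = 2119 → 30192/2119
APPEND 47: p_4 = 47·30192 + 2009 = 1421033, q_4 = 47·2119 + 141 = 99734 → 1421033/99734
APPEND 32: p_5 = 32·1421033 + 30192 = 45503248, q_5 = 32·99734 + 2119 = 3193607 → 45503248/3193607
APPEND 48: p_6 = 48·45503248 + 1421033 = 2185576937, q_6 = 48·3193607 + 99734 = 153392870 → 2185576937/153392870
APPEND 16: p_7 = 16·2185576937 + 45503248 = 35014734240, q_7 = 16·153392870 + 3193607 = 2457479527 → 35014734240/2457479527
APPEND 46: p_8 = 46·35014734240 + 2185576937 = 1612863351977, q_8 = 46·2457479527 + 153392870 = 113197451112 → 1612863351977/113197451112
APPEND 44: p_9 = 44·1612863351977 + 35014734240 = 71001002221228, q_9 = 44·113197451112 + 2457479527 = 4983145328455 → 71001002221228/4983145328455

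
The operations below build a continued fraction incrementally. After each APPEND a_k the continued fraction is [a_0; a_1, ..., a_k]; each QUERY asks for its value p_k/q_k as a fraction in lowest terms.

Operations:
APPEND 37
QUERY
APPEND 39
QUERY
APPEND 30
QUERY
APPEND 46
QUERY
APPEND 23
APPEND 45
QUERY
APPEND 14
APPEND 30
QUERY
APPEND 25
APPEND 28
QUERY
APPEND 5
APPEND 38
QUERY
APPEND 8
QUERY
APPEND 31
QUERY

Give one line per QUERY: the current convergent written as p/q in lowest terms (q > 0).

APPEND 37: p_0 = 37·1 + 0 = 37, q_0 = 37·0 + 1 = 1 → 37/1
APPEND 39: p_1 = 39·37 + 1 = 1444, q_1 = 39·1 + 0 = 39 → 1444/39
APPEND 30: p_2 = 30·1444 + 37 = 43357, q_2 = 30·39 + 1 = 1171 → 43357/1171
APPEND 46: p_3 = 46·43357 + 1444 = 1995866, q_3 = 46·1171 + 39 = 53905 → 1995866/53905
APPEND 23: p_4 = 23·1995866 + 43357 = 45948275, q_4 = 23·53905 + 1171 = 1240986 → 45948275/1240986
APPEND 45: p_5 = 45·45948275 + 1995866 = 2069668241, q_5 = 45·1240986 + 53905 = 55898275 → 2069668241/55898275
APPEND 14: p_6 = 14·2069668241 + 45948275 = 29021303649, q_6 = 14·55898275 + 1240986 = 783816836 → 29021303649/783816836
APPEND 30: p_7 = 30·29021303649 + 2069668241 = 872708777711, q_7 = 30·783816836 + 55898275 = 23570403355 → 872708777711/23570403355
APPEND 25: p_8 = 25·872708777711 + 29021303649 = 21846740746424, q_8 = 25·23570403355 + 783816836 = 590043900711 → 21846740746424/590043900711
APPEND 28: p_9 = 28·21846740746424 + 872708777711 = 612581449677583, q_9 = 28·590043900711 + 23570403355 = 16544799623263 → 612581449677583/16544799623263
APPEND 5: p_10 = 5·612581449677583 + 21846740746424 = 3084753989134339, q_10 = 5·16544799623263 + 590043900711 = 83314042017026 → 3084753989134339/83314042017026
APPEND 38: p_11 = 38·3084753989134339 + 612581449677583 = 117833233036782465, q_11 = 38·83314042017026 + 16544799623263 = 3182478396270251 → 117833233036782465/3182478396270251
APPEND 8: p_12 = 8·117833233036782465 + 3084753989134339 = 945750618283394059, q_12 = 8·3182478396270251 + 83314042017026 = 25543141212179034 → 945750618283394059/25543141212179034
APPEND 31: p_13 = 31·945750618283394059 + 117833233036782465 = 29436102399821998294, q_13 = 31·25543141212179034 + 3182478396270251 = 795019855973820305 → 29436102399821998294/795019855973820305

37/1
1444/39
43357/1171
1995866/53905
2069668241/55898275
872708777711/23570403355
612581449677583/16544799623263
117833233036782465/3182478396270251
945750618283394059/25543141212179034
29436102399821998294/795019855973820305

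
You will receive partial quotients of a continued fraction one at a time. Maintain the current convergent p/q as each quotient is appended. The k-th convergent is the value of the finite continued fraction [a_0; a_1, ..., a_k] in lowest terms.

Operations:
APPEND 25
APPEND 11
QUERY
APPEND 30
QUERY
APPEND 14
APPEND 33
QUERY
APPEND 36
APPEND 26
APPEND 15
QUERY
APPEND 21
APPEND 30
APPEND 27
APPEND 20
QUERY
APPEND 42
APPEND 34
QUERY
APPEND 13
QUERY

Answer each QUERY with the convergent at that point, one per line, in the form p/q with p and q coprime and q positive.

276/11
8305/331
3854323/153616
54356834879/2166419251
18637413076392039/742803560351041
26664488395476242297/1062726722529296749
347422050640673498398/13846682214027003199

APPEND 25: p_0 = 25·1 + 0 = 25, q_0 = 25·0 + 1 = 1 → 25/1
APPEND 11: p_1 = 11·25 + 1 = 276, q_1 = 11·1 + 0 = 11 → 276/11
APPEND 30: p_2 = 30·276 + 25 = 8305, q_2 = 30·11 + 1 = 331 → 8305/331
APPEND 14: p_3 = 14·8305 + 276 = 116546, q_3 = 14·331 + 11 = 4645 → 116546/4645
APPEND 33: p_4 = 33·116546 + 8305 = 3854323, q_4 = 33·4645 + 331 = 153616 → 3854323/153616
APPEND 36: p_5 = 36·3854323 + 116546 = 138872174, q_5 = 36·153616 + 4645 = 5534821 → 138872174/5534821
APPEND 26: p_6 = 26·138872174 + 3854323 = 3614530847, q_6 = 26·5534821 + 153616 = 144058962 → 3614530847/144058962
APPEND 15: p_7 = 15·3614530847 + 138872174 = 54356834879, q_7 = 15·144058962 + 5534821 = 2166419251 → 54356834879/2166419251
APPEND 21: p_8 = 21·54356834879 + 3614530847 = 1145108063306, q_8 = 21·2166419251 + 144058962 = 45638863233 → 1145108063306/45638863233
APPEND 30: p_9 = 30·1145108063306 + 54356834879 = 34407598734059, q_9 = 30·45638863233 + 2166419251 = 1371332316241 → 34407598734059/1371332316241
APPEND 27: p_10 = 27·34407598734059 + 1145108063306 = 930150273882899, q_10 = 27·1371332316241 + 45638863233 = 37071611401740 → 930150273882899/37071611401740
APPEND 20: p_11 = 20·930150273882899 + 34407598734059 = 18637413076392039, q_11 = 20·37071611401740 + 1371332316241 = 742803560351041 → 18637413076392039/742803560351041
APPEND 42: p_12 = 42·18637413076392039 + 930150273882899 = 783701499482348537, q_12 = 42·742803560351041 + 37071611401740 = 31234821146145462 → 783701499482348537/31234821146145462
APPEND 34: p_13 = 34·783701499482348537 + 18637413076392039 = 26664488395476242297, q_13 = 34·31234821146145462 + 742803560351041 = 1062726722529296749 → 26664488395476242297/1062726722529296749
APPEND 13: p_14 = 13·26664488395476242297 + 783701499482348537 = 347422050640673498398, q_14 = 13·1062726722529296749 + 31234821146145462 = 13846682214027003199 → 347422050640673498398/13846682214027003199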